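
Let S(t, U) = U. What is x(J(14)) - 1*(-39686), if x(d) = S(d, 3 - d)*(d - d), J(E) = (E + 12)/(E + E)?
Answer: 39686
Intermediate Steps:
J(E) = (12 + E)/(2*E) (J(E) = (12 + E)/((2*E)) = (12 + E)*(1/(2*E)) = (12 + E)/(2*E))
x(d) = 0 (x(d) = (3 - d)*(d - d) = (3 - d)*0 = 0)
x(J(14)) - 1*(-39686) = 0 - 1*(-39686) = 0 + 39686 = 39686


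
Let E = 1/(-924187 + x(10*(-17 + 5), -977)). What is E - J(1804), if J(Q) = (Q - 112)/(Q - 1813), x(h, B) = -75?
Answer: 173761255/924262 ≈ 188.00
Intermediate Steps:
J(Q) = (-112 + Q)/(-1813 + Q)
E = -1/924262 (E = 1/(-924187 - 75) = 1/(-924262) = -1/924262 ≈ -1.0819e-6)
E - J(1804) = -1/924262 - (-112 + 1804)/(-1813 + 1804) = -1/924262 - 1692/(-9) = -1/924262 - (-1)*1692/9 = -1/924262 - 1*(-188) = -1/924262 + 188 = 173761255/924262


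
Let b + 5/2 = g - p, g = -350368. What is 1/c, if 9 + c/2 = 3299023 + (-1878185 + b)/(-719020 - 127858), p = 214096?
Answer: 846878/5587729641887 ≈ 1.5156e-7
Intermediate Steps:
b = -1128933/2 (b = -5/2 + (-350368 - 1*214096) = -5/2 + (-350368 - 214096) = -5/2 - 564464 = -1128933/2 ≈ -5.6447e+5)
c = 5587729641887/846878 (c = -18 + 2*(3299023 + (-1878185 - 1128933/2)/(-719020 - 127858)) = -18 + 2*(3299023 - 4885303/2/(-846878)) = -18 + 2*(3299023 - 4885303/2*(-1/846878)) = -18 + 2*(3299023 + 4885303/1693756) = -18 + 2*(5587744885691/1693756) = -18 + 5587744885691/846878 = 5587729641887/846878 ≈ 6.5980e+6)
1/c = 1/(5587729641887/846878) = 846878/5587729641887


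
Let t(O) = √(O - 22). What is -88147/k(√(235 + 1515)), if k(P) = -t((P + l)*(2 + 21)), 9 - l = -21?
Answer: 88147/√(668 + 115*√70) ≈ 2183.2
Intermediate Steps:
l = 30 (l = 9 - 1*(-21) = 9 + 21 = 30)
t(O) = √(-22 + O)
k(P) = -√(668 + 23*P) (k(P) = -√(-22 + (P + 30)*(2 + 21)) = -√(-22 + (30 + P)*23) = -√(-22 + (690 + 23*P)) = -√(668 + 23*P))
-88147/k(√(235 + 1515)) = -88147*(-1/√(668 + 23*√(235 + 1515))) = -88147*(-1/√(668 + 23*√1750)) = -88147*(-1/√(668 + 23*(5*√70))) = -88147*(-1/√(668 + 115*√70)) = -(-88147)/√(668 + 115*√70) = 88147/√(668 + 115*√70)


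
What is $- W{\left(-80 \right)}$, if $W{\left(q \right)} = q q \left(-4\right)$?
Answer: $25600$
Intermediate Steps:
$W{\left(q \right)} = - 4 q^{2}$ ($W{\left(q \right)} = q^{2} \left(-4\right) = - 4 q^{2}$)
$- W{\left(-80 \right)} = - \left(-4\right) \left(-80\right)^{2} = - \left(-4\right) 6400 = \left(-1\right) \left(-25600\right) = 25600$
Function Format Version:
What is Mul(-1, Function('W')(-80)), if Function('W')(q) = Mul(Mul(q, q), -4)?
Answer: 25600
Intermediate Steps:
Function('W')(q) = Mul(-4, Pow(q, 2)) (Function('W')(q) = Mul(Pow(q, 2), -4) = Mul(-4, Pow(q, 2)))
Mul(-1, Function('W')(-80)) = Mul(-1, Mul(-4, Pow(-80, 2))) = Mul(-1, Mul(-4, 6400)) = Mul(-1, -25600) = 25600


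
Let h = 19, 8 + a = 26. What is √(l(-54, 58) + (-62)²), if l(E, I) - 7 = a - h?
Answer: 5*√154 ≈ 62.048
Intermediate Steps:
a = 18 (a = -8 + 26 = 18)
l(E, I) = 6 (l(E, I) = 7 + (18 - 1*19) = 7 + (18 - 19) = 7 - 1 = 6)
√(l(-54, 58) + (-62)²) = √(6 + (-62)²) = √(6 + 3844) = √3850 = 5*√154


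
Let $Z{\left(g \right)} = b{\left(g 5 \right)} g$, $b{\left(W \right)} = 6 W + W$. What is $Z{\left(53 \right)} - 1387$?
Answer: $96928$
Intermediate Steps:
$b{\left(W \right)} = 7 W$
$Z{\left(g \right)} = 35 g^{2}$ ($Z{\left(g \right)} = 7 g 5 g = 7 \cdot 5 g g = 35 g g = 35 g^{2}$)
$Z{\left(53 \right)} - 1387 = 35 \cdot 53^{2} - 1387 = 35 \cdot 2809 - 1387 = 98315 - 1387 = 96928$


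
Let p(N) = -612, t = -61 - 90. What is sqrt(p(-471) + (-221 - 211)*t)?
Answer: 6*sqrt(1795) ≈ 254.20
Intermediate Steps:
t = -151
sqrt(p(-471) + (-221 - 211)*t) = sqrt(-612 + (-221 - 211)*(-151)) = sqrt(-612 - 432*(-151)) = sqrt(-612 + 65232) = sqrt(64620) = 6*sqrt(1795)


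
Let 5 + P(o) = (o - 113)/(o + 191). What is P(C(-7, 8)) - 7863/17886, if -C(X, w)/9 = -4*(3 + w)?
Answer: -17349751/3499694 ≈ -4.9575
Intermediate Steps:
C(X, w) = 108 + 36*w (C(X, w) = -(-36)*(3 + w) = -9*(-12 - 4*w) = 108 + 36*w)
P(o) = -5 + (-113 + o)/(191 + o) (P(o) = -5 + (o - 113)/(o + 191) = -5 + (-113 + o)/(191 + o))
P(C(-7, 8)) - 7863/17886 = 4*(-267 - (108 + 36*8))/(191 + (108 + 36*8)) - 7863/17886 = 4*(-267 - (108 + 288))/(191 + (108 + 288)) - 7863*1/17886 = 4*(-267 - 1*396)/(191 + 396) - 2621/5962 = 4*(-267 - 396)/587 - 2621/5962 = 4*(1/587)*(-663) - 2621/5962 = -2652/587 - 2621/5962 = -17349751/3499694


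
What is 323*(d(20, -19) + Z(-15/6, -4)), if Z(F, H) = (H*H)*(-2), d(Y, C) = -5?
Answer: -11951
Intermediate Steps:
Z(F, H) = -2*H**2 (Z(F, H) = H**2*(-2) = -2*H**2)
323*(d(20, -19) + Z(-15/6, -4)) = 323*(-5 - 2*(-4)**2) = 323*(-5 - 2*16) = 323*(-5 - 32) = 323*(-37) = -11951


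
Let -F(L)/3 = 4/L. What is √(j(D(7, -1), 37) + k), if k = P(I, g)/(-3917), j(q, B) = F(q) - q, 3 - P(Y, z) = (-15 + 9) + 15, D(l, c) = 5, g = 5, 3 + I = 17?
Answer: I*√2837846915/19585 ≈ 2.72*I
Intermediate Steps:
F(L) = -12/L
I = 14 (I = -3 + 17 = 14)
P(Y, z) = -6 (P(Y, z) = 3 - ((-15 + 9) + 15) = 3 - (-6 + 15) = 3 - 1*9 = 3 - 9 = -6)
j(q, B) = -q - 12/q (j(q, B) = -12/q - q = -q - 12/q)
k = 6/3917 (k = -6/(-3917) = -6*(-1/3917) = 6/3917 ≈ 0.0015318)
√(j(D(7, -1), 37) + k) = √((-1*5 - 12/5) + 6/3917) = √((-5 - 12*⅕) + 6/3917) = √((-5 - 12/5) + 6/3917) = √(-37/5 + 6/3917) = √(-144899/19585) = I*√2837846915/19585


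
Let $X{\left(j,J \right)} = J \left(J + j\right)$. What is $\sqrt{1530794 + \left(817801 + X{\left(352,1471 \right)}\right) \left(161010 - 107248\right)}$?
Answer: $\sqrt{188138101502} \approx 4.3375 \cdot 10^{5}$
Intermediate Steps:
$\sqrt{1530794 + \left(817801 + X{\left(352,1471 \right)}\right) \left(161010 - 107248\right)} = \sqrt{1530794 + \left(817801 + 1471 \left(1471 + 352\right)\right) \left(161010 - 107248\right)} = \sqrt{1530794 + \left(817801 + 1471 \cdot 1823\right) 53762} = \sqrt{1530794 + \left(817801 + 2681633\right) 53762} = \sqrt{1530794 + 3499434 \cdot 53762} = \sqrt{1530794 + 188136570708} = \sqrt{188138101502}$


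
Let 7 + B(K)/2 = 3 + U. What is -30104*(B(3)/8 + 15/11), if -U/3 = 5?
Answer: 1121374/11 ≈ 1.0194e+5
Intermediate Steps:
U = -15 (U = -3*5 = -15)
B(K) = -38 (B(K) = -14 + 2*(3 - 15) = -14 + 2*(-12) = -14 - 24 = -38)
-30104*(B(3)/8 + 15/11) = -30104*(-38/8 + 15/11) = -30104*(-38*⅛ + 15*(1/11)) = -30104*(-19/4 + 15/11) = -30104*(-149/44) = 1121374/11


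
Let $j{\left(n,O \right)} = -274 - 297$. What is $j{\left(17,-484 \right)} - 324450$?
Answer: $-325021$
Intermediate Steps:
$j{\left(n,O \right)} = -571$
$j{\left(17,-484 \right)} - 324450 = -571 - 324450 = -325021$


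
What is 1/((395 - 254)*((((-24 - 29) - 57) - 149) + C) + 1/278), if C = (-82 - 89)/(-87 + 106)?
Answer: -278/10505063 ≈ -2.6463e-5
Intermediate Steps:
C = -9 (C = -171/19 = -171*1/19 = -9)
1/((395 - 254)*((((-24 - 29) - 57) - 149) + C) + 1/278) = 1/((395 - 254)*((((-24 - 29) - 57) - 149) - 9) + 1/278) = 1/(141*(((-53 - 57) - 149) - 9) + 1/278) = 1/(141*((-110 - 149) - 9) + 1/278) = 1/(141*(-259 - 9) + 1/278) = 1/(141*(-268) + 1/278) = 1/(-37788 + 1/278) = 1/(-10505063/278) = -278/10505063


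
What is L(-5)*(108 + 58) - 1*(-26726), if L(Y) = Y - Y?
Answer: 26726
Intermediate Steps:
L(Y) = 0
L(-5)*(108 + 58) - 1*(-26726) = 0*(108 + 58) - 1*(-26726) = 0*166 + 26726 = 0 + 26726 = 26726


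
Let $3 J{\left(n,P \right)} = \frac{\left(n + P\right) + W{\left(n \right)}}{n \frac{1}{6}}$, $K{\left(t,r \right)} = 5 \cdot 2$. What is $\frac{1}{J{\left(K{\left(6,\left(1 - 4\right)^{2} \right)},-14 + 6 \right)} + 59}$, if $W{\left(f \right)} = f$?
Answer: $\frac{5}{307} \approx 0.016287$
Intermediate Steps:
$K{\left(t,r \right)} = 10$
$J{\left(n,P \right)} = \frac{2 \left(P + 2 n\right)}{n}$ ($J{\left(n,P \right)} = \frac{\left(\left(n + P\right) + n\right) \frac{1}{n \frac{1}{6}}}{3} = \frac{\left(\left(P + n\right) + n\right) \frac{1}{n \frac{1}{6}}}{3} = \frac{\left(P + 2 n\right) \frac{1}{\frac{1}{6} n}}{3} = \frac{\left(P + 2 n\right) \frac{6}{n}}{3} = \frac{6 \frac{1}{n} \left(P + 2 n\right)}{3} = \frac{2 \left(P + 2 n\right)}{n}$)
$\frac{1}{J{\left(K{\left(6,\left(1 - 4\right)^{2} \right)},-14 + 6 \right)} + 59} = \frac{1}{\left(4 + \frac{2 \left(-14 + 6\right)}{10}\right) + 59} = \frac{1}{\left(4 + 2 \left(-8\right) \frac{1}{10}\right) + 59} = \frac{1}{\left(4 - \frac{8}{5}\right) + 59} = \frac{1}{\frac{12}{5} + 59} = \frac{1}{\frac{307}{5}} = \frac{5}{307}$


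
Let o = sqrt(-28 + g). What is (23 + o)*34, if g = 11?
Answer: 782 + 34*I*sqrt(17) ≈ 782.0 + 140.19*I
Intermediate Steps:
o = I*sqrt(17) (o = sqrt(-28 + 11) = sqrt(-17) = I*sqrt(17) ≈ 4.1231*I)
(23 + o)*34 = (23 + I*sqrt(17))*34 = 782 + 34*I*sqrt(17)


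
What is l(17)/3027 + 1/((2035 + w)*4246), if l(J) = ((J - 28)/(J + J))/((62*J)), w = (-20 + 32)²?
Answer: 3351599/501809840156724 ≈ 6.6790e-9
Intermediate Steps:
w = 144 (w = 12² = 144)
l(J) = (-28 + J)/(124*J²) (l(J) = ((-28 + J)/((2*J)))*(1/(62*J)) = ((-28 + J)*(1/(2*J)))*(1/(62*J)) = ((-28 + J)/(2*J))*(1/(62*J)) = (-28 + J)/(124*J²))
l(17)/3027 + 1/((2035 + w)*4246) = ((1/124)*(-28 + 17)/17²)/3027 + 1/((2035 + 144)*4246) = ((1/124)*(1/289)*(-11))*(1/3027) + (1/4246)/2179 = -11/35836*1/3027 + (1/2179)*(1/4246) = -11/108475572 + 1/9252034 = 3351599/501809840156724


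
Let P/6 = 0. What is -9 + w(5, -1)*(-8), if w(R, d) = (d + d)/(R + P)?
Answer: -29/5 ≈ -5.8000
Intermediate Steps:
P = 0 (P = 6*0 = 0)
w(R, d) = 2*d/R (w(R, d) = (d + d)/(R + 0) = (2*d)/R = 2*d/R)
-9 + w(5, -1)*(-8) = -9 + (2*(-1)/5)*(-8) = -9 + (2*(-1)*(⅕))*(-8) = -9 - ⅖*(-8) = -9 + 16/5 = -29/5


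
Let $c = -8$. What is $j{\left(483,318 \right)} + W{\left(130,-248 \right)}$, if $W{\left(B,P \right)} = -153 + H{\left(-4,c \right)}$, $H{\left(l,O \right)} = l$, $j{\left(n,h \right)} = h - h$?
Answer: $-157$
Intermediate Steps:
$j{\left(n,h \right)} = 0$
$W{\left(B,P \right)} = -157$ ($W{\left(B,P \right)} = -153 - 4 = -157$)
$j{\left(483,318 \right)} + W{\left(130,-248 \right)} = 0 - 157 = -157$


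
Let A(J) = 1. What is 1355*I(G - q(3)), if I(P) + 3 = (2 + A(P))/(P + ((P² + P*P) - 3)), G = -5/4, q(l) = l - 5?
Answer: -23035/3 ≈ -7678.3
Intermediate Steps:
q(l) = -5 + l
G = -5/4 (G = -5*¼ = -5/4 ≈ -1.2500)
I(P) = -3 + 3/(-3 + P + 2*P²) (I(P) = -3 + (2 + 1)/(P + ((P² + P*P) - 3)) = -3 + 3/(P + ((P² + P²) - 3)) = -3 + 3/(P + (2*P² - 3)) = -3 + 3/(P + (-3 + 2*P²)) = -3 + 3/(-3 + P + 2*P²))
1355*I(G - q(3)) = 1355*(3*(4 - (-5/4 - (-5 + 3)) - 2*(-5/4 - (-5 + 3))²)/(-3 + (-5/4 - (-5 + 3)) + 2*(-5/4 - (-5 + 3))²)) = 1355*(3*(4 - (-5/4 - 1*(-2)) - 2*(-5/4 - 1*(-2))²)/(-3 + (-5/4 - 1*(-2)) + 2*(-5/4 - 1*(-2))²)) = 1355*(3*(4 - (-5/4 + 2) - 2*(-5/4 + 2)²)/(-3 + (-5/4 + 2) + 2*(-5/4 + 2)²)) = 1355*(3*(4 - 1*¾ - 2*(¾)²)/(-3 + ¾ + 2*(¾)²)) = 1355*(3*(4 - ¾ - 2*9/16)/(-3 + ¾ + 2*(9/16))) = 1355*(3*(4 - ¾ - 9/8)/(-3 + ¾ + 9/8)) = 1355*(3*(17/8)/(-9/8)) = 1355*(3*(-8/9)*(17/8)) = 1355*(-17/3) = -23035/3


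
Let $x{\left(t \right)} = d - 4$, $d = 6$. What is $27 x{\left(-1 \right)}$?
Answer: $54$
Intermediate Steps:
$x{\left(t \right)} = 2$ ($x{\left(t \right)} = 6 - 4 = 2$)
$27 x{\left(-1 \right)} = 27 \cdot 2 = 54$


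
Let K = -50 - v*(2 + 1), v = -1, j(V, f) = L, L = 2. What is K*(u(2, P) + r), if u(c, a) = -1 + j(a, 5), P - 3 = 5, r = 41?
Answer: -1974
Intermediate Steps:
j(V, f) = 2
P = 8 (P = 3 + 5 = 8)
u(c, a) = 1 (u(c, a) = -1 + 2 = 1)
K = -47 (K = -50 - (-1)*(2 + 1) = -50 - (-1)*3 = -50 - 1*(-3) = -50 + 3 = -47)
K*(u(2, P) + r) = -47*(1 + 41) = -47*42 = -1974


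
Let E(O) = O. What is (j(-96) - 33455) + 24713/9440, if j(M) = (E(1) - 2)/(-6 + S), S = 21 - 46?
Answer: -9789495657/292640 ≈ -33452.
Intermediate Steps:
S = -25
j(M) = 1/31 (j(M) = (1 - 2)/(-6 - 25) = -1/(-31) = -1*(-1/31) = 1/31)
(j(-96) - 33455) + 24713/9440 = (1/31 - 33455) + 24713/9440 = -1037104/31 + 24713*(1/9440) = -1037104/31 + 24713/9440 = -9789495657/292640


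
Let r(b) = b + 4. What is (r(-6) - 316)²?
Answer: 101124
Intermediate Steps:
r(b) = 4 + b
(r(-6) - 316)² = ((4 - 6) - 316)² = (-2 - 316)² = (-318)² = 101124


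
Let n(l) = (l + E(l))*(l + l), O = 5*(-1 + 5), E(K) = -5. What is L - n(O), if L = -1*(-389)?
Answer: -211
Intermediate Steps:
L = 389
O = 20 (O = 5*4 = 20)
n(l) = 2*l*(-5 + l) (n(l) = (l - 5)*(l + l) = (-5 + l)*(2*l) = 2*l*(-5 + l))
L - n(O) = 389 - 2*20*(-5 + 20) = 389 - 2*20*15 = 389 - 1*600 = 389 - 600 = -211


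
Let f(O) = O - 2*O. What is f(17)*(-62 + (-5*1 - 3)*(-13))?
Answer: -714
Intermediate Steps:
f(O) = -O
f(17)*(-62 + (-5*1 - 3)*(-13)) = (-1*17)*(-62 + (-5*1 - 3)*(-13)) = -17*(-62 + (-5 - 3)*(-13)) = -17*(-62 - 8*(-13)) = -17*(-62 + 104) = -17*42 = -714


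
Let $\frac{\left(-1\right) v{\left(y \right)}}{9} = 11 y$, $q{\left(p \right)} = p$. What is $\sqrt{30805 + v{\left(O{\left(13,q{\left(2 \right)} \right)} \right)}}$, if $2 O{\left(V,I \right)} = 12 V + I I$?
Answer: $\sqrt{22885} \approx 151.28$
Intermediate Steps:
$O{\left(V,I \right)} = \frac{I^{2}}{2} + 6 V$ ($O{\left(V,I \right)} = \frac{12 V + I I}{2} = \frac{12 V + I^{2}}{2} = \frac{I^{2} + 12 V}{2} = \frac{I^{2}}{2} + 6 V$)
$v{\left(y \right)} = - 99 y$ ($v{\left(y \right)} = - 9 \cdot 11 y = - 99 y$)
$\sqrt{30805 + v{\left(O{\left(13,q{\left(2 \right)} \right)} \right)}} = \sqrt{30805 - 99 \left(\frac{2^{2}}{2} + 6 \cdot 13\right)} = \sqrt{30805 - 99 \left(\frac{1}{2} \cdot 4 + 78\right)} = \sqrt{30805 - 99 \left(2 + 78\right)} = \sqrt{30805 - 7920} = \sqrt{22885}$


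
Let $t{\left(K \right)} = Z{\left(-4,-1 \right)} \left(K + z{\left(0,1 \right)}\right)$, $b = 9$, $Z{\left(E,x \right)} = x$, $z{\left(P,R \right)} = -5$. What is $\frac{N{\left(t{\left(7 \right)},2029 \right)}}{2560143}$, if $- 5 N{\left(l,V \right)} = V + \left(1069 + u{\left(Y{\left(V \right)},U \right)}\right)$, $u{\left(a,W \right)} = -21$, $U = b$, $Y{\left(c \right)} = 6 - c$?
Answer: $- \frac{3077}{12800715} \approx -0.00024038$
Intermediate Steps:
$U = 9$
$t{\left(K \right)} = 5 - K$ ($t{\left(K \right)} = - (K - 5) = - (-5 + K) = 5 - K$)
$N{\left(l,V \right)} = - \frac{1048}{5} - \frac{V}{5}$ ($N{\left(l,V \right)} = - \frac{V + \left(1069 - 21\right)}{5} = - \frac{V + 1048}{5} = - \frac{1048 + V}{5} = - \frac{1048}{5} - \frac{V}{5}$)
$\frac{N{\left(t{\left(7 \right)},2029 \right)}}{2560143} = \frac{- \frac{1048}{5} - \frac{2029}{5}}{2560143} = \left(- \frac{1048}{5} - \frac{2029}{5}\right) \frac{1}{2560143} = \left(- \frac{3077}{5}\right) \frac{1}{2560143} = - \frac{3077}{12800715}$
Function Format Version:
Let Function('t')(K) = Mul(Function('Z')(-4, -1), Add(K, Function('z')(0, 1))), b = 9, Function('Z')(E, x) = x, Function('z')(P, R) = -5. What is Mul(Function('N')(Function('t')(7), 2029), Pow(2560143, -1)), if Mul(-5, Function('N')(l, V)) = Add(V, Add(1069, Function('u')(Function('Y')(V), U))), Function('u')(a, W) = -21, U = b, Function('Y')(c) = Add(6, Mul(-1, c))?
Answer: Rational(-3077, 12800715) ≈ -0.00024038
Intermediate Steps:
U = 9
Function('t')(K) = Add(5, Mul(-1, K)) (Function('t')(K) = Mul(-1, Add(K, -5)) = Mul(-1, Add(-5, K)) = Add(5, Mul(-1, K)))
Function('N')(l, V) = Add(Rational(-1048, 5), Mul(Rational(-1, 5), V)) (Function('N')(l, V) = Mul(Rational(-1, 5), Add(V, Add(1069, -21))) = Mul(Rational(-1, 5), Add(V, 1048)) = Mul(Rational(-1, 5), Add(1048, V)) = Add(Rational(-1048, 5), Mul(Rational(-1, 5), V)))
Mul(Function('N')(Function('t')(7), 2029), Pow(2560143, -1)) = Mul(Add(Rational(-1048, 5), Mul(Rational(-1, 5), 2029)), Pow(2560143, -1)) = Mul(Add(Rational(-1048, 5), Rational(-2029, 5)), Rational(1, 2560143)) = Mul(Rational(-3077, 5), Rational(1, 2560143)) = Rational(-3077, 12800715)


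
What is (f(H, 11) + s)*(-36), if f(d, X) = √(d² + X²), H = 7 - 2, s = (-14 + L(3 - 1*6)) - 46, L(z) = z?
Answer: 2268 - 36*√146 ≈ 1833.0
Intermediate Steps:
s = -63 (s = (-14 + (3 - 1*6)) - 46 = (-14 + (3 - 6)) - 46 = (-14 - 3) - 46 = -17 - 46 = -63)
H = 5
f(d, X) = √(X² + d²)
(f(H, 11) + s)*(-36) = (√(11² + 5²) - 63)*(-36) = (√(121 + 25) - 63)*(-36) = (√146 - 63)*(-36) = (-63 + √146)*(-36) = 2268 - 36*√146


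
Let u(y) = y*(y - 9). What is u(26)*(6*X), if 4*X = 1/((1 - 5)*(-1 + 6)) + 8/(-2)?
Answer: -53703/20 ≈ -2685.1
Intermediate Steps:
u(y) = y*(-9 + y)
X = -81/80 (X = (1/((1 - 5)*(-1 + 6)) + 8/(-2))/4 = (1/(-4*5) + 8*(-½))/4 = (1/(-20) - 4)/4 = (1*(-1/20) - 4)/4 = (-1/20 - 4)/4 = (¼)*(-81/20) = -81/80 ≈ -1.0125)
u(26)*(6*X) = (26*(-9 + 26))*(6*(-81/80)) = (26*17)*(-243/40) = 442*(-243/40) = -53703/20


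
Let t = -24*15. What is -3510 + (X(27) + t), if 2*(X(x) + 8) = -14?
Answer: -3885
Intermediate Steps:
X(x) = -15 (X(x) = -8 + (½)*(-14) = -8 - 7 = -15)
t = -360
-3510 + (X(27) + t) = -3510 + (-15 - 360) = -3510 - 375 = -3885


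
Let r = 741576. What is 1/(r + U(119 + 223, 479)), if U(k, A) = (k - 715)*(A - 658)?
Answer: 1/808343 ≈ 1.2371e-6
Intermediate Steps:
U(k, A) = (-715 + k)*(-658 + A)
1/(r + U(119 + 223, 479)) = 1/(741576 + (470470 - 715*479 - 658*(119 + 223) + 479*(119 + 223))) = 1/(741576 + (470470 - 342485 - 658*342 + 479*342)) = 1/(741576 + (470470 - 342485 - 225036 + 163818)) = 1/(741576 + 66767) = 1/808343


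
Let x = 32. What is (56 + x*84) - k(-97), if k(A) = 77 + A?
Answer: 2764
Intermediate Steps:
(56 + x*84) - k(-97) = (56 + 32*84) - (77 - 97) = (56 + 2688) - 1*(-20) = 2744 + 20 = 2764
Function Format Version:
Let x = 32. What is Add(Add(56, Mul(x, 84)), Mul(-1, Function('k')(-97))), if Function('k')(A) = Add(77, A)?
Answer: 2764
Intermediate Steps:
Add(Add(56, Mul(x, 84)), Mul(-1, Function('k')(-97))) = Add(Add(56, Mul(32, 84)), Mul(-1, Add(77, -97))) = Add(Add(56, 2688), Mul(-1, -20)) = Add(2744, 20) = 2764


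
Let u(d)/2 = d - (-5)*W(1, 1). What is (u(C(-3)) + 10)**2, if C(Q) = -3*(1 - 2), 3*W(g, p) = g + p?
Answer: 4624/9 ≈ 513.78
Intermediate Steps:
W(g, p) = g/3 + p/3 (W(g, p) = (g + p)/3 = g/3 + p/3)
C(Q) = 3 (C(Q) = -3*(-1) = 3)
u(d) = 20/3 + 2*d (u(d) = 2*(d - (-5)*((1/3)*1 + (1/3)*1)) = 2*(d - (-5)*(1/3 + 1/3)) = 2*(d - (-5)*2/3) = 2*(d - 1*(-10/3)) = 2*(d + 10/3) = 2*(10/3 + d) = 20/3 + 2*d)
(u(C(-3)) + 10)**2 = ((20/3 + 2*3) + 10)**2 = ((20/3 + 6) + 10)**2 = (38/3 + 10)**2 = (68/3)**2 = 4624/9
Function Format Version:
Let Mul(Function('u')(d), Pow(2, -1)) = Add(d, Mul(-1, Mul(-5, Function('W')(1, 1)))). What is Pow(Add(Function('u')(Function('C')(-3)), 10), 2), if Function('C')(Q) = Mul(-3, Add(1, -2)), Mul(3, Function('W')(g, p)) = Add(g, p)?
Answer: Rational(4624, 9) ≈ 513.78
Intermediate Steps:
Function('W')(g, p) = Add(Mul(Rational(1, 3), g), Mul(Rational(1, 3), p)) (Function('W')(g, p) = Mul(Rational(1, 3), Add(g, p)) = Add(Mul(Rational(1, 3), g), Mul(Rational(1, 3), p)))
Function('C')(Q) = 3 (Function('C')(Q) = Mul(-3, -1) = 3)
Function('u')(d) = Add(Rational(20, 3), Mul(2, d)) (Function('u')(d) = Mul(2, Add(d, Mul(-1, Mul(-5, Add(Mul(Rational(1, 3), 1), Mul(Rational(1, 3), 1)))))) = Mul(2, Add(d, Mul(-1, Mul(-5, Add(Rational(1, 3), Rational(1, 3)))))) = Mul(2, Add(d, Mul(-1, Mul(-5, Rational(2, 3))))) = Mul(2, Add(d, Mul(-1, Rational(-10, 3)))) = Mul(2, Add(d, Rational(10, 3))) = Mul(2, Add(Rational(10, 3), d)) = Add(Rational(20, 3), Mul(2, d)))
Pow(Add(Function('u')(Function('C')(-3)), 10), 2) = Pow(Add(Add(Rational(20, 3), Mul(2, 3)), 10), 2) = Pow(Add(Add(Rational(20, 3), 6), 10), 2) = Pow(Add(Rational(38, 3), 10), 2) = Pow(Rational(68, 3), 2) = Rational(4624, 9)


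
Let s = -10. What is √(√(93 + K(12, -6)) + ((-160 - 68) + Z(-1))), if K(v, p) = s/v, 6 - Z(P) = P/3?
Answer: √(-7980 + 6*√3318)/6 ≈ 14.563*I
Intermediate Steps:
Z(P) = 6 - P/3
K(v, p) = -10/v
√(√(93 + K(12, -6)) + ((-160 - 68) + Z(-1))) = √(√(93 - 10/12) + ((-160 - 68) + (6 - ⅓*(-1)))) = √(√(93 - 10*1/12) + (-228 + (6 + ⅓))) = √(√(93 - ⅚) + (-228 + 19/3)) = √(√(553/6) - 665/3) = √(√3318/6 - 665/3) = √(-665/3 + √3318/6)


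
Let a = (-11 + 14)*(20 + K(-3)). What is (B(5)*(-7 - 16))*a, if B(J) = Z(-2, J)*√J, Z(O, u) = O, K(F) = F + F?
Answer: 1932*√5 ≈ 4320.1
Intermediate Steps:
K(F) = 2*F
B(J) = -2*√J
a = 42 (a = (-11 + 14)*(20 + 2*(-3)) = 3*(20 - 6) = 3*14 = 42)
(B(5)*(-7 - 16))*a = ((-2*√5)*(-7 - 16))*42 = (-2*√5*(-23))*42 = (46*√5)*42 = 1932*√5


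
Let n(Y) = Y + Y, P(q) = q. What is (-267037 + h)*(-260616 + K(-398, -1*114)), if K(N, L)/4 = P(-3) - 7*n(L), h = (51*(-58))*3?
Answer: 70148716284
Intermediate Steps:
n(Y) = 2*Y
h = -8874 (h = -2958*3 = -8874)
K(N, L) = -12 - 56*L (K(N, L) = 4*(-3 - 14*L) = -12 - 56*L)
(-267037 + h)*(-260616 + K(-398, -1*114)) = (-267037 - 8874)*(-260616 + (-12 - (-56)*114)) = -275911*(-260616 + (-12 - 56*(-114))) = -275911*(-260616 + (-12 + 6384)) = -275911*(-260616 + 6372) = -275911*(-254244) = 70148716284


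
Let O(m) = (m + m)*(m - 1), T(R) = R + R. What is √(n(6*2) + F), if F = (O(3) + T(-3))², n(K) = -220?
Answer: 2*I*√46 ≈ 13.565*I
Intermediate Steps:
T(R) = 2*R
O(m) = 2*m*(-1 + m) (O(m) = (2*m)*(-1 + m) = 2*m*(-1 + m))
F = 36 (F = (2*3*(-1 + 3) + 2*(-3))² = (2*3*2 - 6)² = (12 - 6)² = 6² = 36)
√(n(6*2) + F) = √(-220 + 36) = √(-184) = 2*I*√46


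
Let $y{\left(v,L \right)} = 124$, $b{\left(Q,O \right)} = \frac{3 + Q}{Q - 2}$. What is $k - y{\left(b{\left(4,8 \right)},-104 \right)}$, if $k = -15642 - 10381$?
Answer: $-26147$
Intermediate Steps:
$b{\left(Q,O \right)} = \frac{3 + Q}{-2 + Q}$
$k = -26023$
$k - y{\left(b{\left(4,8 \right)},-104 \right)} = -26023 - 124 = -26147$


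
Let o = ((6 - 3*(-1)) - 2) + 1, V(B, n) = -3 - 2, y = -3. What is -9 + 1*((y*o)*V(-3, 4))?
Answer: 111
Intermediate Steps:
V(B, n) = -5
o = 8 (o = ((6 + 3) - 2) + 1 = (9 - 2) + 1 = 7 + 1 = 8)
-9 + 1*((y*o)*V(-3, 4)) = -9 + 1*(-3*8*(-5)) = -9 + 1*(-24*(-5)) = -9 + 1*120 = -9 + 120 = 111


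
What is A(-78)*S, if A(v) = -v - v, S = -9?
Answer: -1404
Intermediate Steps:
A(v) = -2*v
A(-78)*S = -2*(-78)*(-9) = 156*(-9) = -1404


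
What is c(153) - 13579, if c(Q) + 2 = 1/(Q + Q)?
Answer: -4155785/306 ≈ -13581.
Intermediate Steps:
c(Q) = -2 + 1/(2*Q) (c(Q) = -2 + 1/(Q + Q) = -2 + 1/(2*Q))
c(153) - 13579 = (-2 + (½)/153) - 13579 = (-2 + (½)*(1/153)) - 13579 = (-2 + 1/306) - 13579 = -611/306 - 13579 = -4155785/306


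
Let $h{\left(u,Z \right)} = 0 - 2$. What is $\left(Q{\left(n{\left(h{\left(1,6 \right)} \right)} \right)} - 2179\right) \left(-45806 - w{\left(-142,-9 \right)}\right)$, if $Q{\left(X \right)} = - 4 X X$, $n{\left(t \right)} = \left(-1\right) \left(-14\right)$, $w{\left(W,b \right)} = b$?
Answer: $135696511$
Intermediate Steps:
$h{\left(u,Z \right)} = -2$ ($h{\left(u,Z \right)} = 0 - 2 = -2$)
$n{\left(t \right)} = 14$
$Q{\left(X \right)} = - 4 X^{2}$
$\left(Q{\left(n{\left(h{\left(1,6 \right)} \right)} \right)} - 2179\right) \left(-45806 - w{\left(-142,-9 \right)}\right) = \left(- 4 \cdot 14^{2} - 2179\right) \left(-45806 - -9\right) = \left(\left(-4\right) 196 - 2179\right) \left(-45806 + 9\right) = \left(-784 - 2179\right) \left(-45797\right) = \left(-2963\right) \left(-45797\right) = 135696511$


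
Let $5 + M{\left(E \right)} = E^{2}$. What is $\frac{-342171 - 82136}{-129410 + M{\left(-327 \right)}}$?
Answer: $\frac{424307}{22486} \approx 18.87$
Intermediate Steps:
$M{\left(E \right)} = -5 + E^{2}$
$\frac{-342171 - 82136}{-129410 + M{\left(-327 \right)}} = \frac{-342171 - 82136}{-129410 - \left(5 - \left(-327\right)^{2}\right)} = - \frac{424307}{-129410 + \left(-5 + 106929\right)} = - \frac{424307}{-129410 + 106924} = - \frac{424307}{-22486} = \left(-424307\right) \left(- \frac{1}{22486}\right) = \frac{424307}{22486}$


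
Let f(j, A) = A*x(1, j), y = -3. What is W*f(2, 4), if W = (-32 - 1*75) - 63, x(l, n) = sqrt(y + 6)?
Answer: -680*sqrt(3) ≈ -1177.8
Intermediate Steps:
x(l, n) = sqrt(3) (x(l, n) = sqrt(-3 + 6) = sqrt(3))
f(j, A) = A*sqrt(3)
W = -170 (W = (-32 - 75) - 63 = -107 - 63 = -170)
W*f(2, 4) = -680*sqrt(3)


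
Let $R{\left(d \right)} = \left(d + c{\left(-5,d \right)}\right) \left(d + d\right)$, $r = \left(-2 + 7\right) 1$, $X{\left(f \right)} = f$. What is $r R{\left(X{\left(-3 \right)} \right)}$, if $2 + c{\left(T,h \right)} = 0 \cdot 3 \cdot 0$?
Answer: $150$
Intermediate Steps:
$c{\left(T,h \right)} = -2$ ($c{\left(T,h \right)} = -2 + 0 \cdot 3 \cdot 0 = -2 + 0 \cdot 0 = -2 + 0 = -2$)
$r = 5$ ($r = 5 \cdot 1 = 5$)
$R{\left(d \right)} = 2 d \left(-2 + d\right)$ ($R{\left(d \right)} = \left(d - 2\right) \left(d + d\right) = \left(-2 + d\right) 2 d = 2 d \left(-2 + d\right)$)
$r R{\left(X{\left(-3 \right)} \right)} = 5 \cdot 2 \left(-3\right) \left(-2 - 3\right) = 5 \cdot 2 \left(-3\right) \left(-5\right) = 5 \cdot 30 = 150$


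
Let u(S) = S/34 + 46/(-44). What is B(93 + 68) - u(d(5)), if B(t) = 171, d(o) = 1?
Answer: 32167/187 ≈ 172.02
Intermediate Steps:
u(S) = -23/22 + S/34 (u(S) = S*(1/34) + 46*(-1/44) = S/34 - 23/22 = -23/22 + S/34)
B(93 + 68) - u(d(5)) = 171 - (-23/22 + (1/34)*1) = 171 - (-23/22 + 1/34) = 171 - 1*(-190/187) = 171 + 190/187 = 32167/187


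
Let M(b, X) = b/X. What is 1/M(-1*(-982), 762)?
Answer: 381/491 ≈ 0.77597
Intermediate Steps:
1/M(-1*(-982), 762) = 1/(-1*(-982)/762) = 1/(982*(1/762)) = 1/(491/381) = 381/491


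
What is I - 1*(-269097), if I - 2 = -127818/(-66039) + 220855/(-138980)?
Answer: 164654718013605/611873348 ≈ 2.6910e+5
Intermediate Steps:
I = 1435686849/611873348 (I = 2 + (-127818/(-66039) + 220855/(-138980)) = 2 + (-127818*(-1/66039) + 220855*(-1/138980)) = 2 + (42606/22013 - 44171/27796) = 2 + 211940153/611873348 = 1435686849/611873348 ≈ 2.3464)
I - 1*(-269097) = 1435686849/611873348 - 1*(-269097) = 1435686849/611873348 + 269097 = 164654718013605/611873348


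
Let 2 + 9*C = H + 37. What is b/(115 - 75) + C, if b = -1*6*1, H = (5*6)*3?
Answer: 2473/180 ≈ 13.739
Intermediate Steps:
H = 90 (H = 30*3 = 90)
b = -6 (b = -6*1 = -6)
C = 125/9 (C = -2/9 + (90 + 37)/9 = -2/9 + (⅑)*127 = -2/9 + 127/9 = 125/9 ≈ 13.889)
b/(115 - 75) + C = -6/(115 - 75) + 125/9 = -6/40 + 125/9 = (1/40)*(-6) + 125/9 = -3/20 + 125/9 = 2473/180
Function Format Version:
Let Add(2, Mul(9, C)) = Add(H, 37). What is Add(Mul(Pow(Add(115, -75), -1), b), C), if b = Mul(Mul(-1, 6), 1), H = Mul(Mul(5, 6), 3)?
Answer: Rational(2473, 180) ≈ 13.739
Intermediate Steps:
H = 90 (H = Mul(30, 3) = 90)
b = -6 (b = Mul(-6, 1) = -6)
C = Rational(125, 9) (C = Add(Rational(-2, 9), Mul(Rational(1, 9), Add(90, 37))) = Add(Rational(-2, 9), Mul(Rational(1, 9), 127)) = Add(Rational(-2, 9), Rational(127, 9)) = Rational(125, 9) ≈ 13.889)
Add(Mul(Pow(Add(115, -75), -1), b), C) = Add(Mul(Pow(Add(115, -75), -1), -6), Rational(125, 9)) = Add(Mul(Pow(40, -1), -6), Rational(125, 9)) = Add(Mul(Rational(1, 40), -6), Rational(125, 9)) = Add(Rational(-3, 20), Rational(125, 9)) = Rational(2473, 180)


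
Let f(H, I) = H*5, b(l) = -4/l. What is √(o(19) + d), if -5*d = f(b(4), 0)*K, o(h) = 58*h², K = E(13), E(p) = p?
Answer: √20951 ≈ 144.74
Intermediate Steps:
K = 13
f(H, I) = 5*H
d = 13 (d = -5*(-4/4)*13/5 = -5*(-4*¼)*13/5 = -5*(-1)*13/5 = -(-1)*13 = -⅕*(-65) = 13)
√(o(19) + d) = √(58*19² + 13) = √(58*361 + 13) = √(20938 + 13) = √20951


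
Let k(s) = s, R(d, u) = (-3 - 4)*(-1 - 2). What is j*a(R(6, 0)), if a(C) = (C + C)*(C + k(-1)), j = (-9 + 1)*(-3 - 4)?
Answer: 47040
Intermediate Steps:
j = 56 (j = -8*(-7) = 56)
R(d, u) = 21 (R(d, u) = -7*(-3) = 21)
a(C) = 2*C*(-1 + C) (a(C) = (C + C)*(C - 1) = (2*C)*(-1 + C) = 2*C*(-1 + C))
j*a(R(6, 0)) = 56*(2*21*(-1 + 21)) = 56*(2*21*20) = 56*840 = 47040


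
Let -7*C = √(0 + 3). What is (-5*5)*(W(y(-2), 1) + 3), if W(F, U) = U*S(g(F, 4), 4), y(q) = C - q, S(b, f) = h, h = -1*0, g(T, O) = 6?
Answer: -75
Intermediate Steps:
C = -√3/7 (C = -√(0 + 3)/7 = -√3/7 ≈ -0.24744)
h = 0
S(b, f) = 0
y(q) = -q - √3/7 (y(q) = -√3/7 - q = -q - √3/7)
W(F, U) = 0 (W(F, U) = U*0 = 0)
(-5*5)*(W(y(-2), 1) + 3) = (-5*5)*(0 + 3) = -25*3 = -75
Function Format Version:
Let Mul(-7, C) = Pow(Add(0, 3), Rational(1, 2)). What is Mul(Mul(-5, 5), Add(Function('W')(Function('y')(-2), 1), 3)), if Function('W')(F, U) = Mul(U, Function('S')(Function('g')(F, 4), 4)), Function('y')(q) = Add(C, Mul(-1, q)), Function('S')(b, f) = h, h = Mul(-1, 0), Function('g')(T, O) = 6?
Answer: -75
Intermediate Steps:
C = Mul(Rational(-1, 7), Pow(3, Rational(1, 2))) (C = Mul(Rational(-1, 7), Pow(Add(0, 3), Rational(1, 2))) = Mul(Rational(-1, 7), Pow(3, Rational(1, 2))) ≈ -0.24744)
h = 0
Function('S')(b, f) = 0
Function('y')(q) = Add(Mul(-1, q), Mul(Rational(-1, 7), Pow(3, Rational(1, 2)))) (Function('y')(q) = Add(Mul(Rational(-1, 7), Pow(3, Rational(1, 2))), Mul(-1, q)) = Add(Mul(-1, q), Mul(Rational(-1, 7), Pow(3, Rational(1, 2)))))
Function('W')(F, U) = 0 (Function('W')(F, U) = Mul(U, 0) = 0)
Mul(Mul(-5, 5), Add(Function('W')(Function('y')(-2), 1), 3)) = Mul(Mul(-5, 5), Add(0, 3)) = Mul(-25, 3) = -75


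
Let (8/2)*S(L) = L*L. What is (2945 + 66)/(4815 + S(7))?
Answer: 12044/19309 ≈ 0.62375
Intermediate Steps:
S(L) = L²/4 (S(L) = (L*L)/4 = L²/4)
(2945 + 66)/(4815 + S(7)) = (2945 + 66)/(4815 + (¼)*7²) = 3011/(4815 + (¼)*49) = 3011/(4815 + 49/4) = 3011/(19309/4) = 3011*(4/19309) = 12044/19309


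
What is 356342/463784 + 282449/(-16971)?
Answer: -62473923467/3935439132 ≈ -15.875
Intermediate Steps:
356342/463784 + 282449/(-16971) = 356342*(1/463784) + 282449*(-1/16971) = 178171/231892 - 282449/16971 = -62473923467/3935439132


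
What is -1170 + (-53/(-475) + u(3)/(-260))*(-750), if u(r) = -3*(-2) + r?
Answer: -606495/494 ≈ -1227.7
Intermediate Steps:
u(r) = 6 + r
-1170 + (-53/(-475) + u(3)/(-260))*(-750) = -1170 + (-53/(-475) + (6 + 3)/(-260))*(-750) = -1170 + (-53*(-1/475) + 9*(-1/260))*(-750) = -1170 + (53/475 - 9/260)*(-750) = -1170 + (1901/24700)*(-750) = -1170 - 28515/494 = -606495/494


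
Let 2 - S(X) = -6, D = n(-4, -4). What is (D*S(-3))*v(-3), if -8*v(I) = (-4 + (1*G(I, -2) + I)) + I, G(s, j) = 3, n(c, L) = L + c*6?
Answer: -196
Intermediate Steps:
n(c, L) = L + 6*c
D = -28 (D = -4 + 6*(-4) = -4 - 24 = -28)
S(X) = 8 (S(X) = 2 - 1*(-6) = 2 + 6 = 8)
v(I) = 1/8 - I/4 (v(I) = -((-4 + (1*3 + I)) + I)/8 = -((-4 + (3 + I)) + I)/8 = -((-1 + I) + I)/8 = -(-1 + 2*I)/8 = 1/8 - I/4)
(D*S(-3))*v(-3) = (-28*8)*(1/8 - 1/4*(-3)) = -224*(1/8 + 3/4) = -224*7/8 = -196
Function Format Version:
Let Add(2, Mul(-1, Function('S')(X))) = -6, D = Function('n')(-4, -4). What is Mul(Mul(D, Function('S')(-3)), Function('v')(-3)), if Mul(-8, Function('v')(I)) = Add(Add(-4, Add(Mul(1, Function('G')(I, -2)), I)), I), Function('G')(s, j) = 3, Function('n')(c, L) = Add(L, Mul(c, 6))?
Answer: -196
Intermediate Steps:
Function('n')(c, L) = Add(L, Mul(6, c))
D = -28 (D = Add(-4, Mul(6, -4)) = Add(-4, -24) = -28)
Function('S')(X) = 8 (Function('S')(X) = Add(2, Mul(-1, -6)) = Add(2, 6) = 8)
Function('v')(I) = Add(Rational(1, 8), Mul(Rational(-1, 4), I)) (Function('v')(I) = Mul(Rational(-1, 8), Add(Add(-4, Add(Mul(1, 3), I)), I)) = Mul(Rational(-1, 8), Add(Add(-4, Add(3, I)), I)) = Mul(Rational(-1, 8), Add(Add(-1, I), I)) = Mul(Rational(-1, 8), Add(-1, Mul(2, I))) = Add(Rational(1, 8), Mul(Rational(-1, 4), I)))
Mul(Mul(D, Function('S')(-3)), Function('v')(-3)) = Mul(Mul(-28, 8), Add(Rational(1, 8), Mul(Rational(-1, 4), -3))) = Mul(-224, Add(Rational(1, 8), Rational(3, 4))) = Mul(-224, Rational(7, 8)) = -196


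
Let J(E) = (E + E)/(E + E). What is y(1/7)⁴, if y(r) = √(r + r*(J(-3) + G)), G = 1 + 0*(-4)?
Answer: 9/49 ≈ 0.18367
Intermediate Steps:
G = 1 (G = 1 + 0 = 1)
J(E) = 1 (J(E) = (2*E)/((2*E)) = (2*E)*(1/(2*E)) = 1)
y(r) = √3*√r (y(r) = √(r + r*(1 + 1)) = √(r + r*2) = √(r + 2*r) = √(3*r) = √3*√r)
y(1/7)⁴ = (√3*√(1/7))⁴ = (√3*√(1*(⅐)))⁴ = (√3*√(⅐))⁴ = (√3*(√7/7))⁴ = (√21/7)⁴ = 9/49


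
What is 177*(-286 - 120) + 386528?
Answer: 314666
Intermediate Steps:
177*(-286 - 120) + 386528 = 177*(-406) + 386528 = -71862 + 386528 = 314666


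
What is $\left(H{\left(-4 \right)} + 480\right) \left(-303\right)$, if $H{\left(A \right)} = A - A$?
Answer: $-145440$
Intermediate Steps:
$H{\left(A \right)} = 0$
$\left(H{\left(-4 \right)} + 480\right) \left(-303\right) = \left(0 + 480\right) \left(-303\right) = 480 \left(-303\right) = -145440$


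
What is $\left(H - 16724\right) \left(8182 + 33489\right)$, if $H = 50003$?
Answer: $1386769209$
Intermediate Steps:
$\left(H - 16724\right) \left(8182 + 33489\right) = \left(50003 - 16724\right) \left(8182 + 33489\right) = 33279 \cdot 41671 = 1386769209$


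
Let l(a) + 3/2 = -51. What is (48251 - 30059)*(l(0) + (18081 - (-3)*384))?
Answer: 348931656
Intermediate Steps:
l(a) = -105/2 (l(a) = -3/2 - 51 = -105/2)
(48251 - 30059)*(l(0) + (18081 - (-3)*384)) = (48251 - 30059)*(-105/2 + (18081 - (-3)*384)) = 18192*(-105/2 + (18081 - 1*(-1152))) = 18192*(-105/2 + (18081 + 1152)) = 18192*(-105/2 + 19233) = 18192*(38361/2) = 348931656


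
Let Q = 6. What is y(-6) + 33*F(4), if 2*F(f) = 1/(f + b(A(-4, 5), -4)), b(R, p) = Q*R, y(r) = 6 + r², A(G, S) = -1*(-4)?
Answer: 2385/56 ≈ 42.589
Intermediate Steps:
A(G, S) = 4
b(R, p) = 6*R
F(f) = 1/(2*(24 + f)) (F(f) = 1/(2*(f + 6*4)) = 1/(2*(f + 24)) = 1/(2*(24 + f)))
y(-6) + 33*F(4) = (6 + (-6)²) + 33*(1/(2*(24 + 4))) = (6 + 36) + 33*((½)/28) = 42 + 33*((½)*(1/28)) = 42 + 33*(1/56) = 42 + 33/56 = 2385/56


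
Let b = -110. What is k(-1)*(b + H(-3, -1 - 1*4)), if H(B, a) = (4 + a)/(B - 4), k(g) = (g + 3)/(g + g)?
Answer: 769/7 ≈ 109.86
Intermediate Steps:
k(g) = (3 + g)/(2*g) (k(g) = (3 + g)/((2*g)) = (3 + g)*(1/(2*g)) = (3 + g)/(2*g))
H(B, a) = (4 + a)/(-4 + B)
k(-1)*(b + H(-3, -1 - 1*4)) = ((½)*(3 - 1)/(-1))*(-110 + (4 + (-1 - 1*4))/(-4 - 3)) = ((½)*(-1)*2)*(-110 + (4 + (-1 - 4))/(-7)) = -(-110 - (4 - 5)/7) = -(-110 - ⅐*(-1)) = -(-110 + ⅐) = -1*(-769/7) = 769/7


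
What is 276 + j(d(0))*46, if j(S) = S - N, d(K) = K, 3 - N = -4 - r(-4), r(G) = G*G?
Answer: -782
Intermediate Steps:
r(G) = G²
N = 23 (N = 3 - (-4 - 1*(-4)²) = 3 - (-4 - 1*16) = 3 - (-4 - 16) = 3 - 1*(-20) = 3 + 20 = 23)
j(S) = -23 + S (j(S) = S - 1*23 = S - 23 = -23 + S)
276 + j(d(0))*46 = 276 + (-23 + 0)*46 = 276 - 23*46 = 276 - 1058 = -782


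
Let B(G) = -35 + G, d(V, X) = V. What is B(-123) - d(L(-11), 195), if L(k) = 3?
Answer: -161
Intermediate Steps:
B(-123) - d(L(-11), 195) = (-35 - 123) - 1*3 = -158 - 3 = -161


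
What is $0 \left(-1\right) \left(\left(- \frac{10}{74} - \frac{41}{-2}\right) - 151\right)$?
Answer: $0$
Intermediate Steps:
$0 \left(-1\right) \left(\left(- \frac{10}{74} - \frac{41}{-2}\right) - 151\right) = 0 \left(\left(\left(-10\right) \frac{1}{74} - - \frac{41}{2}\right) - 151\right) = 0 \left(\left(- \frac{5}{37} + \frac{41}{2}\right) - 151\right) = 0 \left(\frac{1507}{74} - 151\right) = 0 \left(- \frac{9667}{74}\right) = 0$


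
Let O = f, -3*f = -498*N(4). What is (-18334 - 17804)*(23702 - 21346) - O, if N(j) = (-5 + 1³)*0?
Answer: -85141128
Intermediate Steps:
N(j) = 0 (N(j) = (-5 + 1)*0 = -4*0 = 0)
f = 0 (f = -(-166)*0 = -⅓*0 = 0)
O = 0
(-18334 - 17804)*(23702 - 21346) - O = (-18334 - 17804)*(23702 - 21346) - 1*0 = -36138*2356 + 0 = -85141128 + 0 = -85141128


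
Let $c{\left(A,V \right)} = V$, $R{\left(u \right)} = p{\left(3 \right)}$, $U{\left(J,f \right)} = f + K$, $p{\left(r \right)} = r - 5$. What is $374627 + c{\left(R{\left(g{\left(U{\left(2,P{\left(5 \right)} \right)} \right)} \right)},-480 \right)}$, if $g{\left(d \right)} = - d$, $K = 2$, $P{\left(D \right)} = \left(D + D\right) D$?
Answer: $374147$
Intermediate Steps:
$P{\left(D \right)} = 2 D^{2}$ ($P{\left(D \right)} = 2 D D = 2 D^{2}$)
$p{\left(r \right)} = -5 + r$
$U{\left(J,f \right)} = 2 + f$ ($U{\left(J,f \right)} = f + 2 = 2 + f$)
$R{\left(u \right)} = -2$ ($R{\left(u \right)} = -5 + 3 = -2$)
$374627 + c{\left(R{\left(g{\left(U{\left(2,P{\left(5 \right)} \right)} \right)} \right)},-480 \right)} = 374627 - 480 = 374147$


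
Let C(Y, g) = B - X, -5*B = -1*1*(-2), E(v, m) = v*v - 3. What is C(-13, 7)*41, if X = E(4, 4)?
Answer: -2747/5 ≈ -549.40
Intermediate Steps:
E(v, m) = -3 + v² (E(v, m) = v² - 3 = -3 + v²)
B = -⅖ (B = -(-1*1)*(-2)/5 = -(-1)*(-2)/5 = -⅕*2 = -⅖ ≈ -0.40000)
X = 13 (X = -3 + 4² = -3 + 16 = 13)
C(Y, g) = -67/5 (C(Y, g) = -⅖ - 1*13 = -⅖ - 13 = -67/5)
C(-13, 7)*41 = -67/5*41 = -2747/5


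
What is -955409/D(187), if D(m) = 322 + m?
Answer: -955409/509 ≈ -1877.0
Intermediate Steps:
-955409/D(187) = -955409/(322 + 187) = -955409/509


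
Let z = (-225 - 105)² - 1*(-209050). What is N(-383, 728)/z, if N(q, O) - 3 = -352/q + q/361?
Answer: 197586/21980360425 ≈ 8.9892e-6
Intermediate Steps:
N(q, O) = 3 - 352/q + q/361 (N(q, O) = 3 + (-352/q + q/361) = 3 - 352/q + q/361)
z = 317950 (z = (-330)² + 209050 = 108900 + 209050 = 317950)
N(-383, 728)/z = (3 - 352/(-383) + (1/361)*(-383))/317950 = (3 - 352*(-1/383) - 383/361)*(1/317950) = (3 + 352/383 - 383/361)*(1/317950) = (395172/138263)*(1/317950) = 197586/21980360425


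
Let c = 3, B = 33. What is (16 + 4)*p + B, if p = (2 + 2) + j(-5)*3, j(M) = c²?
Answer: 653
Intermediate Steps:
j(M) = 9 (j(M) = 3² = 9)
p = 31 (p = (2 + 2) + 9*3 = 4 + 27 = 31)
(16 + 4)*p + B = (16 + 4)*31 + 33 = 20*31 + 33 = 620 + 33 = 653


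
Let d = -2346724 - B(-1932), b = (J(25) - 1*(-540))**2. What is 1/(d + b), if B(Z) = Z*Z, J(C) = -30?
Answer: -1/5819248 ≈ -1.7184e-7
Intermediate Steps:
B(Z) = Z**2
b = 260100 (b = (-30 - 1*(-540))**2 = (-30 + 540)**2 = 510**2 = 260100)
d = -6079348 (d = -2346724 - 1*(-1932)**2 = -2346724 - 1*3732624 = -2346724 - 3732624 = -6079348)
1/(d + b) = 1/(-6079348 + 260100) = 1/(-5819248) = -1/5819248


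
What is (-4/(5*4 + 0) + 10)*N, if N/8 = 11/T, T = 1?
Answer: 4312/5 ≈ 862.40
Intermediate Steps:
N = 88 (N = 8*(11/1) = 8*(11*1) = 8*11 = 88)
(-4/(5*4 + 0) + 10)*N = (-4/(5*4 + 0) + 10)*88 = (-4/(20 + 0) + 10)*88 = (-4/20 + 10)*88 = (-4*1/20 + 10)*88 = (-1/5 + 10)*88 = (49/5)*88 = 4312/5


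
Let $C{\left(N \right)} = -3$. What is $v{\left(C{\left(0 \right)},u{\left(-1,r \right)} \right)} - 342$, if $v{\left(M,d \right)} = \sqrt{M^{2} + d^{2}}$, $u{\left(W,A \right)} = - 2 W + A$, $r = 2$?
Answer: $-337$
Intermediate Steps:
$u{\left(W,A \right)} = A - 2 W$
$v{\left(C{\left(0 \right)},u{\left(-1,r \right)} \right)} - 342 = \sqrt{\left(-3\right)^{2} + \left(2 - -2\right)^{2}} - 342 = \sqrt{9 + \left(2 + 2\right)^{2}} - 342 = \sqrt{9 + 4^{2}} - 342 = \sqrt{9 + 16} - 342 = \sqrt{25} - 342 = 5 - 342 = -337$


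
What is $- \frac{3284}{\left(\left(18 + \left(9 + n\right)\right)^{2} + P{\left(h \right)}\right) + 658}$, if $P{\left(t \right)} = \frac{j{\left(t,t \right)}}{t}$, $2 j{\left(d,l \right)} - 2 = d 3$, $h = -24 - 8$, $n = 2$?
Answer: $- \frac{105088}{48015} \approx -2.1886$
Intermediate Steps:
$h = -32$ ($h = -24 - 8 = -32$)
$j{\left(d,l \right)} = 1 + \frac{3 d}{2}$ ($j{\left(d,l \right)} = 1 + \frac{d 3}{2} = 1 + \frac{3 d}{2}$)
$P{\left(t \right)} = \frac{1 + \frac{3 t}{2}}{t}$
$- \frac{3284}{\left(\left(18 + \left(9 + n\right)\right)^{2} + P{\left(h \right)}\right) + 658} = - \frac{3284}{\left(\left(18 + \left(9 + 2\right)\right)^{2} + \left(\frac{3}{2} + \frac{1}{-32}\right)\right) + 658} = - \frac{3284}{\left(\left(18 + 11\right)^{2} + \left(\frac{3}{2} - \frac{1}{32}\right)\right) + 658} = - \frac{3284}{\left(29^{2} + \frac{47}{32}\right) + 658} = - \frac{3284}{\left(841 + \frac{47}{32}\right) + 658} = - \frac{3284}{\frac{26959}{32} + 658} = - \frac{3284}{\frac{48015}{32}} = \left(-3284\right) \frac{32}{48015} = - \frac{105088}{48015}$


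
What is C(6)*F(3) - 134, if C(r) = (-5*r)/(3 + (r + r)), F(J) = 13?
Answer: -160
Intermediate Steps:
C(r) = -5*r/(3 + 2*r) (C(r) = (-5*r)/(3 + 2*r) = -5*r/(3 + 2*r))
C(6)*F(3) - 134 = -5*6/(3 + 2*6)*13 - 134 = -5*6/(3 + 12)*13 - 134 = -5*6/15*13 - 134 = -5*6*1/15*13 - 134 = -2*13 - 134 = -26 - 134 = -160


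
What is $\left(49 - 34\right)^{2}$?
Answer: $225$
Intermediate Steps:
$\left(49 - 34\right)^{2} = 15^{2} = 225$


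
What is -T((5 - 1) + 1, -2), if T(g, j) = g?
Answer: -5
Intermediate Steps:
-T((5 - 1) + 1, -2) = -((5 - 1) + 1) = -(4 + 1) = -1*5 = -5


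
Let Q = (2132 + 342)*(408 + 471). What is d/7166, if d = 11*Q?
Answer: 11960553/3583 ≈ 3338.1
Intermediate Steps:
Q = 2174646 (Q = 2474*879 = 2174646)
d = 23921106 (d = 11*2174646 = 23921106)
d/7166 = 23921106/7166 = 23921106*(1/7166) = 11960553/3583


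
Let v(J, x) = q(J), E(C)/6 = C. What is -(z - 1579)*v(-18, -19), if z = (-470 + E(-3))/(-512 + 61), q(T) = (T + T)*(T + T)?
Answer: 922286736/451 ≈ 2.0450e+6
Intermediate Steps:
E(C) = 6*C
q(T) = 4*T**2 (q(T) = (2*T)*(2*T) = 4*T**2)
v(J, x) = 4*J**2
z = 488/451 (z = (-470 + 6*(-3))/(-512 + 61) = (-470 - 18)/(-451) = -488*(-1/451) = 488/451 ≈ 1.0820)
-(z - 1579)*v(-18, -19) = -(488/451 - 1579)*4*(-18)**2 = -(-711641)*4*324/451 = -(-711641)*1296/451 = -1*(-922286736/451) = 922286736/451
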